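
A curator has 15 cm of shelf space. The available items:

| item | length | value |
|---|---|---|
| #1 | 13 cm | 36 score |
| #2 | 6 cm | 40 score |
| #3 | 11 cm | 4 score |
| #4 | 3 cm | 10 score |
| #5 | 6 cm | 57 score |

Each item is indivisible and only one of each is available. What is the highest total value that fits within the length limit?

107 score

This is a 0/1 knapsack; check combinations near the capacity.
- #2+#4+#5: length 6+3+6=15, value 40+10+57=107
- #2+#5: length 6+6=12, value 40+57=97
- #4+#5: length 3+6=9, value 10+57=67
- #5: length 6, value 57
- #2+#4: length 6+3=9, value 40+10=50
Best: 107 score.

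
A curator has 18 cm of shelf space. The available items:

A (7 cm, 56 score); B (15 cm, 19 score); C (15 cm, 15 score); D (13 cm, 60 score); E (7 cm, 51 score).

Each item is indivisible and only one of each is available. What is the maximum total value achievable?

Check high-value combinations within 18 cm:
- A+E: length 7+7=14, value 56+51=107
- D: length 13, value 60
- A: length 7, value 56
- E: length 7, value 51
Best: 107 score.

107 score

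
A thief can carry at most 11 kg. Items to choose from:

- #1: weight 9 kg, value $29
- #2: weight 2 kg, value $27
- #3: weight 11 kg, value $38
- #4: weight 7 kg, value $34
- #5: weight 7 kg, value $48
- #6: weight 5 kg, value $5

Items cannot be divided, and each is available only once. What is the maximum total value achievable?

Check high-value combinations within 11 kg:
- #2+#5: weight 2+7=9, value 27+48=75
- #2+#4: weight 2+7=9, value 27+34=61
- #1+#2: weight 9+2=11, value 29+27=56
- #5: weight 7, value 48
- #3: weight 11, value 38
Best: $75.

$75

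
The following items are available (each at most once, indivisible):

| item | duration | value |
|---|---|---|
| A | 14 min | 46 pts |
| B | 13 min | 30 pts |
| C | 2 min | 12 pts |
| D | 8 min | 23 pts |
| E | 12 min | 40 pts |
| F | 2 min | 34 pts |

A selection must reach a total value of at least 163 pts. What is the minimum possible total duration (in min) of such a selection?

49

Subsets with value ≥ 163, sorted by total duration:
- A+B+D+E+F: duration 49, value 173
- A+B+C+D+E+F: duration 51, value 185
Minimum duration: 49 min.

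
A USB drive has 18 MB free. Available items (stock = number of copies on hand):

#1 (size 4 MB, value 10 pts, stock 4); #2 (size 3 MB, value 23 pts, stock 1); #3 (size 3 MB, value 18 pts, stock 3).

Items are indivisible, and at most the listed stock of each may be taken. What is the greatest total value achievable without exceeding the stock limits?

Best selections within size 18 and stock limits:
- 1×#1 + 1×#2 + 3×#3: size 16, value 87
- 2×#1 + 1×#2 + 2×#3: size 17, value 79
- 1×#2 + 3×#3: size 12, value 77
- 2×#1 + 3×#3: size 17, value 74
Best: 87 pts.

87 pts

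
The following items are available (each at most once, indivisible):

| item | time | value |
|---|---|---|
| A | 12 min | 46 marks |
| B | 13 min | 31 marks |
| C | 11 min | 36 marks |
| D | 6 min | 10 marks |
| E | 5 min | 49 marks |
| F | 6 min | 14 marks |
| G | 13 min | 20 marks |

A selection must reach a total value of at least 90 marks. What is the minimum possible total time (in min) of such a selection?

Subsets with value ≥ 90, sorted by total time:
- A+E: time 17, value 95
- C+E+F: time 22, value 99
Minimum time: 17 min.

17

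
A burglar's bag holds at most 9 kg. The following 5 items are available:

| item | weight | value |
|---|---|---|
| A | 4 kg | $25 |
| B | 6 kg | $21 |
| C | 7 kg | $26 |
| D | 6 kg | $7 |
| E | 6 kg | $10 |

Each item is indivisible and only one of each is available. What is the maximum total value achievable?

$26

Check high-value combinations within 9 kg:
- C: weight 7, value 26
- A: weight 4, value 25
- B: weight 6, value 21
- E: weight 6, value 10
- D: weight 6, value 7
Best: $26.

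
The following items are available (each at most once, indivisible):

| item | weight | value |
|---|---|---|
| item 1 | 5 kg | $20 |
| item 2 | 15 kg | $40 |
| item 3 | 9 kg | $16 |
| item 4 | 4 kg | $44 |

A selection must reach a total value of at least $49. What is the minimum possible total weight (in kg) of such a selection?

Subsets with value ≥ 49, sorted by total weight:
- item 1+item 4: weight 9, value 64
- item 3+item 4: weight 13, value 60
- item 1+item 3+item 4: weight 18, value 80
- item 2+item 4: weight 19, value 84
Minimum weight: 9 kg.

9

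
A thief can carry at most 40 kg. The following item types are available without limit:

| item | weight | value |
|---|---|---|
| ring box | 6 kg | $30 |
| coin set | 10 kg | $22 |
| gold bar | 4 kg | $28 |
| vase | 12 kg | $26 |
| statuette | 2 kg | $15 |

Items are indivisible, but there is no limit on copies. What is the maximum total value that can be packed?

Best value-per-unit is statuette at 15/2, and filling with it alone uses weight 20×2=40. No mix of the others beats 20×15 = 300.

$300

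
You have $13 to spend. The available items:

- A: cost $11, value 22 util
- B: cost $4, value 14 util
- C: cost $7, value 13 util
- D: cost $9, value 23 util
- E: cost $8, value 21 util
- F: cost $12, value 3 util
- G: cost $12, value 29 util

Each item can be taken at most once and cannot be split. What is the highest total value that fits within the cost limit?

Check high-value combinations within $13:
- B+D: cost 4+9=13, value 14+23=37
- B+E: cost 4+8=12, value 14+21=35
- G: cost 12, value 29
Best: 37 util.

37 util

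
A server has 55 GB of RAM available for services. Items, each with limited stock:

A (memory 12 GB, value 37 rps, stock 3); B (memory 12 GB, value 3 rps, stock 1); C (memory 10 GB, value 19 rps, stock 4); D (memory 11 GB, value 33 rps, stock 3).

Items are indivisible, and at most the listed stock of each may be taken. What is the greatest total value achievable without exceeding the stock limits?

155 rps

Top feasible selections:
- 1×A + 1×C + 3×D: memory 55, value 155
- 2×A + 2×C + 1×D: memory 55, value 145
Best: 155 rps.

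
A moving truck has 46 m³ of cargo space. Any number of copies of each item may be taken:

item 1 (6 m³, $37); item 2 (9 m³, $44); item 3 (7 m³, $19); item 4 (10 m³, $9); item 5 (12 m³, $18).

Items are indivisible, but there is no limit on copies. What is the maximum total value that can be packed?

$266

Best value-per-unit is item 1 at 37/6; filling with it alone gives 7×37 = 259.
Optimal mix: 6×item 1 + 1×item 2 → volume 45, value 266.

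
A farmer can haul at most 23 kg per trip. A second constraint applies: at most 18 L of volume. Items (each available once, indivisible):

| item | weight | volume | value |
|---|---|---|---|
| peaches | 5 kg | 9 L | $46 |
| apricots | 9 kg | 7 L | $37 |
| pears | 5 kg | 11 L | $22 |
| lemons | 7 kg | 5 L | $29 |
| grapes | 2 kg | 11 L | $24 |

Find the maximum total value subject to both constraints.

Feasible sets respecting both limits:
- peaches+apricots: weight 14, volume 16, value 83
- peaches+lemons: weight 12, volume 14, value 75
- apricots+lemons: weight 16, volume 12, value 66
- apricots+grapes: weight 11, volume 18, value 61
Best: $83.

$83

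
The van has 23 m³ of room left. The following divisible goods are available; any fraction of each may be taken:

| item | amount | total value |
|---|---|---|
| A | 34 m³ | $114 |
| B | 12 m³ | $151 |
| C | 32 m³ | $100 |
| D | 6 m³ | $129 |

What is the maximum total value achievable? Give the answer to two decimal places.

Take in order of value per unit:
- D (129/6 per unit): all 6 → value 129, running total 129.00
- B (151/12 per unit): all 12 → value 151, running total 280.00
- A (114/34 per unit): 5 of 34 → value 5×114/34 = 16.7647, running total 296.76
Total 296.76.

296.76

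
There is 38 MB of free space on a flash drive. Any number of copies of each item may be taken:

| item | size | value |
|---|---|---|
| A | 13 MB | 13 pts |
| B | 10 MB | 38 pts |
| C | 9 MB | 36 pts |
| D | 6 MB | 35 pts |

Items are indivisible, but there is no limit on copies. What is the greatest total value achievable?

210 pts

Best value-per-unit is D at 35/6, and filling with it alone uses size 6×6=36. No mix of the others beats 6×35 = 210.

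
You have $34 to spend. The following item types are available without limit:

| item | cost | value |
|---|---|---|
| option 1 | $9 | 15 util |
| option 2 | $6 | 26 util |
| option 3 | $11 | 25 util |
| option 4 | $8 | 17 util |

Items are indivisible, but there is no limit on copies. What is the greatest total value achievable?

Best value-per-unit is option 2 at 26/6, and filling with it alone uses cost 5×6=30. No mix of the others beats 5×26 = 130.

130 util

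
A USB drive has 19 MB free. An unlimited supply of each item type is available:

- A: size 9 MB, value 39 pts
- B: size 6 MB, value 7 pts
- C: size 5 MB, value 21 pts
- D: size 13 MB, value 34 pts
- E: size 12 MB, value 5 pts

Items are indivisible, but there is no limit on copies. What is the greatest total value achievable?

81 pts

Best value-per-unit is A at 39/9; filling with it alone gives 2×39 = 78.
Optimal mix: 1×A + 2×C → size 19, value 81.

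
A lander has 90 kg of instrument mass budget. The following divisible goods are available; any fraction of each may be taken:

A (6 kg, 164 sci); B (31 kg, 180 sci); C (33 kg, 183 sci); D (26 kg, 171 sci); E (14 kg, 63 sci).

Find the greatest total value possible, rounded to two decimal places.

Take in order of value per unit:
- A (164/6 per unit): all 6 → value 164, running total 164.00
- D (171/26 per unit): all 26 → value 171, running total 335.00
- B (180/31 per unit): all 31 → value 180, running total 515.00
- C (183/33 per unit): 27 of 33 → value 27×183/33 = 149.7273, running total 664.73
Total 664.73.

664.73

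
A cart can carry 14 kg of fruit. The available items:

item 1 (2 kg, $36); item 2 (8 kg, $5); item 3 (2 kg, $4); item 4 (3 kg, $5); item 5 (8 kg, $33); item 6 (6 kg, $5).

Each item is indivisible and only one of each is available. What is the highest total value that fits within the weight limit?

Check high-value combinations within 14 kg:
- item 1+item 4+item 5: weight 2+3+8=13, value 36+5+33=74
- item 1+item 3+item 5: weight 2+2+8=12, value 36+4+33=73
- item 1+item 5: weight 2+8=10, value 36+33=69
- item 1+item 3+item 4+item 6: weight 2+2+3+6=13, value 36+4+5+5=50
- item 1+item 4+item 6: weight 2+3+6=11, value 36+5+5=46
Best: $74.

$74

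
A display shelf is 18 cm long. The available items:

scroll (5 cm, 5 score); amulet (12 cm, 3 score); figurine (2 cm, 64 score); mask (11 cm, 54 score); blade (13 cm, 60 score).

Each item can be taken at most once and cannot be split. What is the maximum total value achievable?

124 score

Check high-value combinations within 18 cm:
- figurine+blade: length 2+13=15, value 64+60=124
- scroll+figurine+mask: length 5+2+11=18, value 5+64+54=123
- figurine+mask: length 2+11=13, value 64+54=118
- scroll+figurine: length 5+2=7, value 5+64=69
Best: 124 score.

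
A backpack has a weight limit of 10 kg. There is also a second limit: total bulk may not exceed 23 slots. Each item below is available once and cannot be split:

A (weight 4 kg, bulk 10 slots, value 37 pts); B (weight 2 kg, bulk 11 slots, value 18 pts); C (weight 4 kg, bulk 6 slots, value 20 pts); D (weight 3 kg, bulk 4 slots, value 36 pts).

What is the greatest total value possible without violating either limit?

Feasible sets respecting both limits:
- B+C+D: weight 9, bulk 21, value 74
- A+D: weight 7, bulk 14, value 73
- A+C: weight 8, bulk 16, value 57
- C+D: weight 7, bulk 10, value 56
Best: 74 pts.

74 pts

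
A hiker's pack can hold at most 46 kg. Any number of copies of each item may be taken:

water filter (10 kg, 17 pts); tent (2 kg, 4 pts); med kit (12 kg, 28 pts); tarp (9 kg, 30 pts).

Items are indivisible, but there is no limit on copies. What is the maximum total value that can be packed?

150 pts

Best value-per-unit is tarp at 30/9, and filling with it alone uses weight 5×9=45. No mix of the others beats 5×30 = 150.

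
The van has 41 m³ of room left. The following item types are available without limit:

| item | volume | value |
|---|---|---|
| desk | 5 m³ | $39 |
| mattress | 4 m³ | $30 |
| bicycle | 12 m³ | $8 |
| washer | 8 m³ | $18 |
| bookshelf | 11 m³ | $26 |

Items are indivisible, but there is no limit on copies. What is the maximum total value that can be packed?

Best value-per-unit is desk at 39/5; filling with it alone gives 8×39 = 312.
Optimal mix: 5×desk + 4×mattress → volume 41, value 315.

$315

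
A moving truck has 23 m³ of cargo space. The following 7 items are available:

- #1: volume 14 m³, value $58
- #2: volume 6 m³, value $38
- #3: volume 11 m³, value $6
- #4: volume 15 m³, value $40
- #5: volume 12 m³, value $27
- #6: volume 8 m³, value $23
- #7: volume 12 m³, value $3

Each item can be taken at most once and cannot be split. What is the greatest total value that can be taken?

This is a 0/1 knapsack; check combinations near the capacity.
- #1+#2: volume 14+6=20, value 58+38=96
- #1+#6: volume 14+8=22, value 58+23=81
- #2+#4: volume 6+15=21, value 38+40=78
- #2+#5: volume 6+12=18, value 38+27=65
Best: $96.

$96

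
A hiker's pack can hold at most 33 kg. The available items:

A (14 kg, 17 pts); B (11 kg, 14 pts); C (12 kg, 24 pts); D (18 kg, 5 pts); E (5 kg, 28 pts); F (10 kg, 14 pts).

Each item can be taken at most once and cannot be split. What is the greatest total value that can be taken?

Check high-value combinations within 33 kg:
- A+C+E: weight 14+12+5=31, value 17+24+28=69
- C+E+F: weight 12+5+10=27, value 24+28+14=66
- B+C+E: weight 11+12+5=28, value 14+24+28=66
- A+E+F: weight 14+5+10=29, value 17+28+14=59
- A+B+E: weight 14+11+5=30, value 17+14+28=59
Best: 69 pts.

69 pts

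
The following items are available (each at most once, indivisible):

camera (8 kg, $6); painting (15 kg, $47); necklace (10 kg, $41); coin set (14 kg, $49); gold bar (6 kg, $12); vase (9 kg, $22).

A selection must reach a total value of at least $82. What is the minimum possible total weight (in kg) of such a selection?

Subsets with value ≥ 82, sorted by total weight:
- necklace+coin set: weight 24, value 90
- painting+necklace: weight 25, value 88
Minimum weight: 24 kg.

24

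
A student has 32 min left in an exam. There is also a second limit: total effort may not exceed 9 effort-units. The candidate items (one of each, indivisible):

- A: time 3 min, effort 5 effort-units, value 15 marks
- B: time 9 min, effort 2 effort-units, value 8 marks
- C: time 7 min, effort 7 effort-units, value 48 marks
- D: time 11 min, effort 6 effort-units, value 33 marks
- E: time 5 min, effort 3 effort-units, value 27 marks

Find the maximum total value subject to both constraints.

Feasible sets respecting both limits:
- D+E: time 16, effort 9, value 60
- B+C: time 16, effort 9, value 56
- C: time 7, effort 7, value 48
Best: 60 marks.

60 marks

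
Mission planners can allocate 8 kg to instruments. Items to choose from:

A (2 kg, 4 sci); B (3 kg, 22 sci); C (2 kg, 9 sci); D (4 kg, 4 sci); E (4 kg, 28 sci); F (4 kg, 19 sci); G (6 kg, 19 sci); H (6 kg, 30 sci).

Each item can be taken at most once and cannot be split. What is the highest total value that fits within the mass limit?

Check high-value combinations within 8 kg:
- B+E: mass 3+4=7, value 22+28=50
- E+F: mass 4+4=8, value 28+19=47
- B+F: mass 3+4=7, value 22+19=41
Best: 50 sci.

50 sci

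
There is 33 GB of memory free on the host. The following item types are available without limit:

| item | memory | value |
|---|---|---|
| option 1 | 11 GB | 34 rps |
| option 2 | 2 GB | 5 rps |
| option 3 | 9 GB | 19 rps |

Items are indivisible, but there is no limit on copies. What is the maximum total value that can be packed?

102 rps

Best value-per-unit is option 1 at 34/11, and filling with it alone uses memory 3×11=33. No mix of the others beats 3×34 = 102.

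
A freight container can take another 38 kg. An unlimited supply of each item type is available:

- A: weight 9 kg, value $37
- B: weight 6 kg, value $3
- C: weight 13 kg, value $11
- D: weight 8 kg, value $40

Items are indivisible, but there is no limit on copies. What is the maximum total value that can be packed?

Best value-per-unit is D at 40/8; filling with it alone gives 4×40 = 160.
Optimal mix: 1×B + 4×D → weight 38, value 163.

$163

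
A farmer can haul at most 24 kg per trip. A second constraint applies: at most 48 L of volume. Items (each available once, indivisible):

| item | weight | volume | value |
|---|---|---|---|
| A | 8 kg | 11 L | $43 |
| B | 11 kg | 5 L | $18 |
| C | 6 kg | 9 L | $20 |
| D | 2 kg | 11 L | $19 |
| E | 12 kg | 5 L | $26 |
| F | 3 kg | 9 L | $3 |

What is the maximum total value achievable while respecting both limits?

Feasible sets respecting both limits:
- A+D+E: weight 22, volume 27, value 88
- A+C+D+F: weight 19, volume 40, value 85
- A+B+D+F: weight 24, volume 36, value 83
Best: $88.

$88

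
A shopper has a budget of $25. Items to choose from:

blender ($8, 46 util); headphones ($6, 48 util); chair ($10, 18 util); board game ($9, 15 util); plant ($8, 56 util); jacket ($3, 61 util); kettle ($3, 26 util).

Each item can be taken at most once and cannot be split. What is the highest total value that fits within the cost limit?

211 util

This is a 0/1 knapsack; check combinations near the capacity.
- blender+headphones+plant+jacket: cost 8+6+8+3=25, value 46+48+56+61=211
- headphones+plant+jacket+kettle: cost 6+8+3+3=20, value 48+56+61+26=191
- blender+plant+jacket+kettle: cost 8+8+3+3=22, value 46+56+61+26=189
- blender+headphones+jacket+kettle: cost 8+6+3+3=20, value 46+48+61+26=181
- blender+headphones+plant+kettle: cost 8+6+8+3=25, value 46+48+56+26=176
Best: 211 util.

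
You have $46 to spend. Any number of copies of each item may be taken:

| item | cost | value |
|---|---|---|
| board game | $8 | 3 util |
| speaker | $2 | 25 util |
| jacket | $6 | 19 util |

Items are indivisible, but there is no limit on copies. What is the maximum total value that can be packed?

575 util

Best value-per-unit is speaker at 25/2, and filling with it alone uses cost 23×2=46. No mix of the others beats 23×25 = 575.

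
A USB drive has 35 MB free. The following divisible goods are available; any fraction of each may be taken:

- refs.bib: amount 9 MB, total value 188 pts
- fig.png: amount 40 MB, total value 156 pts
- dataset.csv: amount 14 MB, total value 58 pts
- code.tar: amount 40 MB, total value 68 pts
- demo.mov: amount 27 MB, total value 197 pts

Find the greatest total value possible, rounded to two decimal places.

Take in order of value per unit:
- refs.bib (188/9 per unit): all 9 → value 188, running total 188.00
- demo.mov (197/27 per unit): 26 of 27 → value 26×197/27 = 189.7037, running total 377.70
Total 377.70.

377.70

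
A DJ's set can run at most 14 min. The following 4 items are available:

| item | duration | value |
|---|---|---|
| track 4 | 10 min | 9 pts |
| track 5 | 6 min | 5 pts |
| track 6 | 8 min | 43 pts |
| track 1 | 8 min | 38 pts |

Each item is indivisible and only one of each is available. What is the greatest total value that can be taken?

Check high-value combinations within 14 min:
- track 5+track 6: duration 6+8=14, value 5+43=48
- track 6: duration 8, value 43
- track 5+track 1: duration 6+8=14, value 5+38=43
Best: 48 pts.

48 pts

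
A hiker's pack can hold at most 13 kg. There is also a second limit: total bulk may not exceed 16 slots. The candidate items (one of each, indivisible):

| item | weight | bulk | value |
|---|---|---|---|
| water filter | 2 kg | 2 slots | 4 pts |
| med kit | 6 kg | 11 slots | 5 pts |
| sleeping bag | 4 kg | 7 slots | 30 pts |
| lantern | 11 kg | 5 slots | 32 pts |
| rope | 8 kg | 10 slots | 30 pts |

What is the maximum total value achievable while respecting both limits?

36 pts

Feasible sets respecting both limits:
- water filter+lantern: weight 13, bulk 7, value 36
- water filter+sleeping bag: weight 6, bulk 9, value 34
- water filter+rope: weight 10, bulk 12, value 34
- lantern: weight 11, bulk 5, value 32
Best: 36 pts.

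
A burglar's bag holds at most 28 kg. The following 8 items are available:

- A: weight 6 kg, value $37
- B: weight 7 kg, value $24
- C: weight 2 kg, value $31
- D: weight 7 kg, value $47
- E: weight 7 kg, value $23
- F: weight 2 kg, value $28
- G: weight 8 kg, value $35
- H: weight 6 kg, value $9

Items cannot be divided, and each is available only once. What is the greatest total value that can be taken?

Check high-value combinations within 28 kg:
- A+C+D+F+G: weight 6+2+7+2+8=25, value 37+31+47+28+35=178
- A+B+C+D+F: weight 6+7+2+7+2=24, value 37+24+31+47+28=167
- A+C+D+E+F: weight 6+2+7+7+2=24, value 37+31+47+23+28=166
- B+C+D+F+G: weight 7+2+7+2+8=26, value 24+31+47+28+35=165
- C+D+E+F+G: weight 2+7+7+2+8=26, value 31+47+23+28+35=164
Best: $178.

$178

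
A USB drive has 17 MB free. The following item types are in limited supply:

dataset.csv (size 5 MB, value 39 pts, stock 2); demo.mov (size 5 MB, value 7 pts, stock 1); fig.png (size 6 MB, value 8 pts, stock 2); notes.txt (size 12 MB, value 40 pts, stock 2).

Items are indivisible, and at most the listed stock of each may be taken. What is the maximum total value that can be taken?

86 pts

Best selections within size 17 and stock limits:
- 2×dataset.csv + 1×fig.png: size 16, value 86
- 2×dataset.csv + 1×demo.mov: size 15, value 85
- 1×dataset.csv + 1×notes.txt: size 17, value 79
- 2×dataset.csv: size 10, value 78
Best: 86 pts.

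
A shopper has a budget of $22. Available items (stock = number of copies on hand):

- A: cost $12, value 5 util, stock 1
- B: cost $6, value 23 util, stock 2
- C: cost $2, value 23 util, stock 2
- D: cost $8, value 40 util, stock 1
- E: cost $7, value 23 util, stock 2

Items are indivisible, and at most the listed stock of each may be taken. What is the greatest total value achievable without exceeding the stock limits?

Top feasible selections:
- 1×B + 2×C + 1×D: cost 18, value 109
- 2×C + 1×D + 1×E: cost 19, value 109
Best: 109 util.

109 util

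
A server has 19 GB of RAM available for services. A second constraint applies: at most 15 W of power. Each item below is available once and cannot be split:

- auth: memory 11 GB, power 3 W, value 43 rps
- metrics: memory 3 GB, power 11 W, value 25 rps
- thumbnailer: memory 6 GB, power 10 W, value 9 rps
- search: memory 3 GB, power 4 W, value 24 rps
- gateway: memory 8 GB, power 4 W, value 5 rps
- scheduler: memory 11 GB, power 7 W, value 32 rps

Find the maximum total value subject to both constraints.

68 rps

Feasible sets respecting both limits:
- auth+metrics: memory 14, power 14, value 68
- auth+search: memory 14, power 7, value 67
- search+scheduler: memory 14, power 11, value 56
Best: 68 rps.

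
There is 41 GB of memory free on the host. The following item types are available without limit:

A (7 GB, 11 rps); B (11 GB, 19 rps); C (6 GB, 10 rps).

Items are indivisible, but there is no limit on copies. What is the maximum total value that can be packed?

Best value-per-unit is B at 19/11; filling with it alone gives 3×19 = 57.
Optimal mix: 1×A + 2×B + 2×C → memory 41, value 69.

69 rps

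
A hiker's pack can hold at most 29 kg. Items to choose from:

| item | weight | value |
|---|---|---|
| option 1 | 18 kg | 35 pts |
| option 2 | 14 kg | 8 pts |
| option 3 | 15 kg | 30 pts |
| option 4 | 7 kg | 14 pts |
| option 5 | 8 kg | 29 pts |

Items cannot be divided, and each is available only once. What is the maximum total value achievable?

64 pts

Check high-value combinations within 29 kg:
- option 1+option 5: weight 18+8=26, value 35+29=64
- option 3+option 5: weight 15+8=23, value 30+29=59
- option 2+option 4+option 5: weight 14+7+8=29, value 8+14+29=51
Best: 64 pts.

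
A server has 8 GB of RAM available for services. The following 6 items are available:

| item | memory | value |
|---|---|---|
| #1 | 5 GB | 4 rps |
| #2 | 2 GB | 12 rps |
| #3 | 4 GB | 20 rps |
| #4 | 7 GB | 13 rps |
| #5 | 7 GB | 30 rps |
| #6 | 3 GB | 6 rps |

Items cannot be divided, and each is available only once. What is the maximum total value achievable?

32 rps

Check high-value combinations within 8 GB:
- #2+#3: memory 2+4=6, value 12+20=32
- #5: memory 7, value 30
- #3+#6: memory 4+3=7, value 20+6=26
- #3: memory 4, value 20
- #2+#6: memory 2+3=5, value 12+6=18
Best: 32 rps.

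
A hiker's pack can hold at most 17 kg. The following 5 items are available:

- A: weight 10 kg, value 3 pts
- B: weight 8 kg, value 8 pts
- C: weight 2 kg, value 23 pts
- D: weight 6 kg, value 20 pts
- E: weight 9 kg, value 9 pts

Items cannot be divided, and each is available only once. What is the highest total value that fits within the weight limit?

52 pts

Check high-value combinations within 17 kg:
- C+D+E: weight 2+6+9=17, value 23+20+9=52
- B+C+D: weight 8+2+6=16, value 8+23+20=51
- C+D: weight 2+6=8, value 23+20=43
Best: 52 pts.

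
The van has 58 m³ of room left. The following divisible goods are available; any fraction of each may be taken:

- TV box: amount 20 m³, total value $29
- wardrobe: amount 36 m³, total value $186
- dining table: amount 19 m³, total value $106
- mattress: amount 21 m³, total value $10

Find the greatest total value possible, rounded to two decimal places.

296.35

Take in order of value per unit:
- dining table (106/19 per unit): all 19 → value 106, running total 106.00
- wardrobe (186/36 per unit): all 36 → value 186, running total 292.00
- TV box (29/20 per unit): 3 of 20 → value 3×29/20 = 4.3500, running total 296.35
Total 296.35.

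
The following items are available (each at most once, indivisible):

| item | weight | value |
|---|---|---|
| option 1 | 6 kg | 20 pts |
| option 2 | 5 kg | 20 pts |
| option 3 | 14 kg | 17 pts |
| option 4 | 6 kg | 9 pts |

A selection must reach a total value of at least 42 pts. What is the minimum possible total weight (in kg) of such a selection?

Subsets with value ≥ 42, sorted by total weight:
- option 1+option 2+option 4: weight 17, value 49
- option 1+option 2+option 3: weight 25, value 57
- option 2+option 3+option 4: weight 25, value 46
- option 1+option 3+option 4: weight 26, value 46
Minimum weight: 17 kg.

17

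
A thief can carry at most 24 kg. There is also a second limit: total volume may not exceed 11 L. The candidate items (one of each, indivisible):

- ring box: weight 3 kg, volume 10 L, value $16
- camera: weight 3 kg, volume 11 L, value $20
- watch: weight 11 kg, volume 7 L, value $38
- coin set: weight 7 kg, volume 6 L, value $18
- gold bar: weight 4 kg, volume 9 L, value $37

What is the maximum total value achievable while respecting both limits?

$38

Feasible sets respecting both limits:
- watch: weight 11, volume 7, value 38
- gold bar: weight 4, volume 9, value 37
- camera: weight 3, volume 11, value 20
Best: $38.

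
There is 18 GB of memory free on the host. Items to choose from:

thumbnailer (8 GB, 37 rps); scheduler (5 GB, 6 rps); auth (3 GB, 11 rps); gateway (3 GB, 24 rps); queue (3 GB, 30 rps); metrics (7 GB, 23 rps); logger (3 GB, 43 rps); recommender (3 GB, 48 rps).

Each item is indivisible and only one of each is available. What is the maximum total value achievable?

158 rps

Check high-value combinations within 18 GB:
- thumbnailer+queue+logger+recommender: memory 8+3+3+3=17, value 37+30+43+48=158
- auth+gateway+queue+logger+recommender: memory 3+3+3+3+3=15, value 11+24+30+43+48=156
- thumbnailer+gateway+logger+recommender: memory 8+3+3+3=17, value 37+24+43+48=152
Best: 158 rps.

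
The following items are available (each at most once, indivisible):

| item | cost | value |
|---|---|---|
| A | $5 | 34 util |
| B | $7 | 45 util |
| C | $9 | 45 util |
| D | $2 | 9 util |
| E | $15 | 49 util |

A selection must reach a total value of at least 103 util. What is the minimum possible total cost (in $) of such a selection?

21

Subsets with value ≥ 103, sorted by total cost:
- A+B+C: cost 21, value 124
- A+B+C+D: cost 23, value 133
Minimum cost: 21 $.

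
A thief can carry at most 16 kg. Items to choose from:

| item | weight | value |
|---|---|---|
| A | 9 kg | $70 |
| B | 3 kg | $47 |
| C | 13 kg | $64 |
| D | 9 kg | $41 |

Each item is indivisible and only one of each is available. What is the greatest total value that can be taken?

This is a 0/1 knapsack; check combinations near the capacity.
- A+B: weight 9+3=12, value 70+47=117
- B+C: weight 3+13=16, value 47+64=111
- B+D: weight 3+9=12, value 47+41=88
Best: $117.

$117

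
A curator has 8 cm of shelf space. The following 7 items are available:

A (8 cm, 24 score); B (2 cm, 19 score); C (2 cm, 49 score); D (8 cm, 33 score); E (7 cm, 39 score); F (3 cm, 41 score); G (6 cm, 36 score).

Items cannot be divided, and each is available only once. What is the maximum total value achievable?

This is a 0/1 knapsack; check combinations near the capacity.
- B+C+F: length 2+2+3=7, value 19+49+41=109
- C+F: length 2+3=5, value 49+41=90
- C+G: length 2+6=8, value 49+36=85
Best: 109 score.

109 score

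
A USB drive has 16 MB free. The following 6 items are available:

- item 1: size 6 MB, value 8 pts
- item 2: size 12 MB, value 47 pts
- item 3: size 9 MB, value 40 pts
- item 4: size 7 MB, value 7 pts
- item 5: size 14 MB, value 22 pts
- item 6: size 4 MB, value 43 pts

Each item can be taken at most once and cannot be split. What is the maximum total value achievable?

Check high-value combinations within 16 MB:
- item 2+item 6: size 12+4=16, value 47+43=90
- item 3+item 6: size 9+4=13, value 40+43=83
- item 1+item 6: size 6+4=10, value 8+43=51
- item 4+item 6: size 7+4=11, value 7+43=50
Best: 90 pts.

90 pts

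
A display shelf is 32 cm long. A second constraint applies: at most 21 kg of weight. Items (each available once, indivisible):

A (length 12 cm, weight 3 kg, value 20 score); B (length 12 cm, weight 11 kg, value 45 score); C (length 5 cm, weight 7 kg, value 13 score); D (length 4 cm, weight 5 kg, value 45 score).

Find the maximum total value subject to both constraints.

Feasible sets respecting both limits:
- A+B+D: length 28, weight 19, value 110
- B+D: length 16, weight 16, value 90
- A+B+C: length 29, weight 21, value 78
- A+C+D: length 21, weight 15, value 78
Best: 110 score.

110 score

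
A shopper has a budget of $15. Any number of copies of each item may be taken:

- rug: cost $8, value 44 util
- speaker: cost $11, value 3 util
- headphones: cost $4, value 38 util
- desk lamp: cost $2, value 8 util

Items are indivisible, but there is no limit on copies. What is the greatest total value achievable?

122 util

Best value-per-unit is headphones at 38/4; filling with it alone gives 3×38 = 114.
Optimal mix: 3×headphones + 1×desk lamp → cost 14, value 122.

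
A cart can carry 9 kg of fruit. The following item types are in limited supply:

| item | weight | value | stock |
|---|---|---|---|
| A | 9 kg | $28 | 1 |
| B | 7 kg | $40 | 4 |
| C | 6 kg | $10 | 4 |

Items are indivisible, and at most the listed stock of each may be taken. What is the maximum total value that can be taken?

Best selections within weight 9 and stock limits:
- 1×B: weight 7, value 40
- 1×A: weight 9, value 28
- 1×C: weight 6, value 10
Best: $40.

$40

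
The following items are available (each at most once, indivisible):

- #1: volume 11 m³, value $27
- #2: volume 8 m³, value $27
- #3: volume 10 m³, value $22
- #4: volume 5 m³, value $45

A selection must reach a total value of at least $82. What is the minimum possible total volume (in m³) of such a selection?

Subsets with value ≥ 82, sorted by total volume:
- #2+#3+#4: volume 23, value 94
- #1+#2+#4: volume 24, value 99
- #1+#3+#4: volume 26, value 94
Minimum volume: 23 m³.

23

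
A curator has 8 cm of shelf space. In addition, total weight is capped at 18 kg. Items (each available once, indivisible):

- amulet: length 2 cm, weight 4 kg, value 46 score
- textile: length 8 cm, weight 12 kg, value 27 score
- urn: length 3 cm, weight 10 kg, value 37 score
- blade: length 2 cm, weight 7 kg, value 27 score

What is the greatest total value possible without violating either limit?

83 score

Feasible sets respecting both limits:
- amulet+urn: length 5, weight 14, value 83
- amulet+blade: length 4, weight 11, value 73
- urn+blade: length 5, weight 17, value 64
Best: 83 score.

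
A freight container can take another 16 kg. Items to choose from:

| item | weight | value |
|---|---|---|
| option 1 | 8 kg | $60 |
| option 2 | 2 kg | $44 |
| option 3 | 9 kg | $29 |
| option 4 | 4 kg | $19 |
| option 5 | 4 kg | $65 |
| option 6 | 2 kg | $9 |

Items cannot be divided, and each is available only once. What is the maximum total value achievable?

Check high-value combinations within 16 kg:
- option 1+option 2+option 5+option 6: weight 8+2+4+2=16, value 60+44+65+9=178
- option 1+option 2+option 5: weight 8+2+4=14, value 60+44+65=169
- option 1+option 4+option 5: weight 8+4+4=16, value 60+19+65=144
- option 2+option 3+option 5: weight 2+9+4=15, value 44+29+65=138
- option 2+option 4+option 5+option 6: weight 2+4+4+2=12, value 44+19+65+9=137
Best: $178.

$178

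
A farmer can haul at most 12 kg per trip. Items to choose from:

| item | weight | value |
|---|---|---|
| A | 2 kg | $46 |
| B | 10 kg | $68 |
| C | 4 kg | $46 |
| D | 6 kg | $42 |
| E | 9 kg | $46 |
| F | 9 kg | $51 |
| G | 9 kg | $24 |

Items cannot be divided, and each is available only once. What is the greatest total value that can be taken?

$134

This is a 0/1 knapsack; check combinations near the capacity.
- A+C+D: weight 2+4+6=12, value 46+46+42=134
- A+B: weight 2+10=12, value 46+68=114
- A+F: weight 2+9=11, value 46+51=97
- A+C: weight 2+4=6, value 46+46=92
- A+E: weight 2+9=11, value 46+46=92
Best: $134.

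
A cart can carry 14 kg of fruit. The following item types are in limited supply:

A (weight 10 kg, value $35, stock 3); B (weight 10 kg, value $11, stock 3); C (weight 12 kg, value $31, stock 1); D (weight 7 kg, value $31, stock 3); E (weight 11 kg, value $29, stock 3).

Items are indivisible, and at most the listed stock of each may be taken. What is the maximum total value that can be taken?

$62

Top feasible selections:
- 2×D: weight 14, value 62
- 1×A: weight 10, value 35
- 1×D: weight 7, value 31
- 1×C: weight 12, value 31
Best: $62.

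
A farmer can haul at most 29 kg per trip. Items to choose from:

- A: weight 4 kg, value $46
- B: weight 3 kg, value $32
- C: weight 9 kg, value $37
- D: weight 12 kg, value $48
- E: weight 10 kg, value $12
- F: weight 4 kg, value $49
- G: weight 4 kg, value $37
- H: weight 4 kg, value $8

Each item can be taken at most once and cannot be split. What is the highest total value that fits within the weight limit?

Check high-value combinations within 29 kg:
- A+B+D+F+G: weight 4+3+12+4+4=27, value 46+32+48+49+37=212
- A+B+C+F+G+H: weight 4+3+9+4+4+4=28, value 46+32+37+49+37+8=209
- A+B+C+F+G: weight 4+3+9+4+4=24, value 46+32+37+49+37=201
- A+D+F+G+H: weight 4+12+4+4+4=28, value 46+48+49+37+8=188
- A+B+E+F+G+H: weight 4+3+10+4+4+4=29, value 46+32+12+49+37+8=184
Best: $212.

$212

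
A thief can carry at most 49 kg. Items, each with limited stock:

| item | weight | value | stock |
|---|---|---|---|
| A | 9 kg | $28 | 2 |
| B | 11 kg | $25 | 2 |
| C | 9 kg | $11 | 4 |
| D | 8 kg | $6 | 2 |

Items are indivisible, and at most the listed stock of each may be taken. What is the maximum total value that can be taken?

Best selections within weight 49 and stock limits:
- 2×A + 2×B + 1×C: weight 49, value 117
- 2×A + 2×B + 1×D: weight 48, value 112
Best: $117.

$117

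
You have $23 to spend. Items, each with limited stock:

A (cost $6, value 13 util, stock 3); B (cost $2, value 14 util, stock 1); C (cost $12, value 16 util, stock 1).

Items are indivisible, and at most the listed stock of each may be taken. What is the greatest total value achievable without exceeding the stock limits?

53 util

Top feasible selections:
- 3×A + 1×B: cost 20, value 53
- 1×A + 1×B + 1×C: cost 20, value 43
- 2×A + 1×B: cost 14, value 40
- 3×A: cost 18, value 39
Best: 53 util.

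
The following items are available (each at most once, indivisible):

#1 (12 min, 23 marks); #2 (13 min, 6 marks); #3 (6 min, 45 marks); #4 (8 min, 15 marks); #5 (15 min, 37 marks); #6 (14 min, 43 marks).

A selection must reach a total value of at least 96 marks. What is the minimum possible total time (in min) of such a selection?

28

Subsets with value ≥ 96, sorted by total time:
- #3+#4+#6: time 28, value 103
- #3+#4+#5: time 29, value 97
- #1+#3+#6: time 32, value 111
Minimum time: 28 min.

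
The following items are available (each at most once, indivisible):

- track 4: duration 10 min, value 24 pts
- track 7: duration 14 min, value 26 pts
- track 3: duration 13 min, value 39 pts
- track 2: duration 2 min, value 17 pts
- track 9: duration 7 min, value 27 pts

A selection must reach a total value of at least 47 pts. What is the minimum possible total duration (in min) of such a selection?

15

Subsets with value ≥ 47, sorted by total duration:
- track 3+track 2: duration 15, value 56
- track 4+track 9: duration 17, value 51
- track 4+track 2+track 9: duration 19, value 68
Minimum duration: 15 min.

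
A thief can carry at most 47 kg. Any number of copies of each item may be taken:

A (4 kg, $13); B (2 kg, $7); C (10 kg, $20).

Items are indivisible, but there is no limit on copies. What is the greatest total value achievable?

Best value-per-unit is B at 7/2, and filling with it alone uses weight 23×2=46. No mix of the others beats 23×7 = 161.

$161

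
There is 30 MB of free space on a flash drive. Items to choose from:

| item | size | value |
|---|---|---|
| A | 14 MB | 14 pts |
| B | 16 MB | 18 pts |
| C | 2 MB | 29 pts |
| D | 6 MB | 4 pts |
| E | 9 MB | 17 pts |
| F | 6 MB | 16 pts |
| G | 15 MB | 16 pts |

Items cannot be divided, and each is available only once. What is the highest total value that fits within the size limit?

67 pts

Check high-value combinations within 30 MB:
- B+C+D+F: size 16+2+6+6=30, value 18+29+4+16=67
- C+D+E+F: size 2+6+9+6=23, value 29+4+17+16=66
- C+D+F+G: size 2+6+6+15=29, value 29+4+16+16=65
- B+C+E: size 16+2+9=27, value 18+29+17=64
- B+C+F: size 16+2+6=24, value 18+29+16=63
Best: 67 pts.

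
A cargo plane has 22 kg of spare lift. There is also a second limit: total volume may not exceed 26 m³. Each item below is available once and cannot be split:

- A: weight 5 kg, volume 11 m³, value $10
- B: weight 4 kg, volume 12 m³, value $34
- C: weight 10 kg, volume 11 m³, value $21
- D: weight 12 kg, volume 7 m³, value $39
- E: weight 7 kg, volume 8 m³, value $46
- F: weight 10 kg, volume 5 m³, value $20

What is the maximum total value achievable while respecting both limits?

Feasible sets respecting both limits:
- B+E+F: weight 21, volume 25, value 100
- D+E: weight 19, volume 15, value 85
- B+E: weight 11, volume 20, value 80
- A+E+F: weight 22, volume 24, value 76
Best: $100.

$100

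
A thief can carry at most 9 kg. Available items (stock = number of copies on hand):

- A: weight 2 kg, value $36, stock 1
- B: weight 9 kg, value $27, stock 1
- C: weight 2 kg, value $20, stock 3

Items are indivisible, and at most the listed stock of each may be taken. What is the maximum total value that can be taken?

$96

Top feasible selections:
- 1×A + 3×C: weight 8, value 96
- 1×A + 2×C: weight 6, value 76
- 3×C: weight 6, value 60
Best: $96.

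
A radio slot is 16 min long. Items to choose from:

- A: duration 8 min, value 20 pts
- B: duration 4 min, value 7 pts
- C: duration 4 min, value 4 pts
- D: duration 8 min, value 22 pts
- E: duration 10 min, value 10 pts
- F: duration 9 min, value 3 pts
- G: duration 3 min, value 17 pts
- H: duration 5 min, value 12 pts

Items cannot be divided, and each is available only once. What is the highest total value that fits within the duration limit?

51 pts

Check high-value combinations within 16 min:
- D+G+H: duration 8+3+5=16, value 22+17+12=51
- A+G+H: duration 8+3+5=16, value 20+17+12=49
- B+D+G: duration 4+8+3=15, value 7+22+17=46
Best: 51 pts.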